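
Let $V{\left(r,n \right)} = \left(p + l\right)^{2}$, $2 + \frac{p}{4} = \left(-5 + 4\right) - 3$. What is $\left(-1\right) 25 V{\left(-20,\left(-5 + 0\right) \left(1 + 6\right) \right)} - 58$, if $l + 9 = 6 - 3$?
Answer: $-22558$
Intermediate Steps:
$l = -6$ ($l = -9 + \left(6 - 3\right) = -9 + 3 = -6$)
$p = -24$ ($p = -8 + 4 \left(\left(-5 + 4\right) - 3\right) = -8 + 4 \left(-1 - 3\right) = -8 + 4 \left(-4\right) = -8 - 16 = -24$)
$V{\left(r,n \right)} = 900$ ($V{\left(r,n \right)} = \left(-24 - 6\right)^{2} = \left(-30\right)^{2} = 900$)
$\left(-1\right) 25 V{\left(-20,\left(-5 + 0\right) \left(1 + 6\right) \right)} - 58 = \left(-1\right) 25 \cdot 900 - 58 = \left(-25\right) 900 - 58 = -22500 - 58 = -22558$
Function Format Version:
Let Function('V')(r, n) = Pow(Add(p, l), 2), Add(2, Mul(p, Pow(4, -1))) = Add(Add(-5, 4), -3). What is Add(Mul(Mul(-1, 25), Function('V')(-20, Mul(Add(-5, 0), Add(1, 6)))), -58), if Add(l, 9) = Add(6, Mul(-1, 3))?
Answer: -22558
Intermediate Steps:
l = -6 (l = Add(-9, Add(6, Mul(-1, 3))) = Add(-9, Add(6, -3)) = Add(-9, 3) = -6)
p = -24 (p = Add(-8, Mul(4, Add(Add(-5, 4), -3))) = Add(-8, Mul(4, Add(-1, -3))) = Add(-8, Mul(4, -4)) = Add(-8, -16) = -24)
Function('V')(r, n) = 900 (Function('V')(r, n) = Pow(Add(-24, -6), 2) = Pow(-30, 2) = 900)
Add(Mul(Mul(-1, 25), Function('V')(-20, Mul(Add(-5, 0), Add(1, 6)))), -58) = Add(Mul(Mul(-1, 25), 900), -58) = Add(Mul(-25, 900), -58) = Add(-22500, -58) = -22558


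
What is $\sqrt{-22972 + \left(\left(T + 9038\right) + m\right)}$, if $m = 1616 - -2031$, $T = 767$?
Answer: $4 i \sqrt{595} \approx 97.57 i$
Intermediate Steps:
$m = 3647$ ($m = 1616 + 2031 = 3647$)
$\sqrt{-22972 + \left(\left(T + 9038\right) + m\right)} = \sqrt{-22972 + \left(\left(767 + 9038\right) + 3647\right)} = \sqrt{-22972 + \left(9805 + 3647\right)} = \sqrt{-22972 + 13452} = \sqrt{-9520} = 4 i \sqrt{595}$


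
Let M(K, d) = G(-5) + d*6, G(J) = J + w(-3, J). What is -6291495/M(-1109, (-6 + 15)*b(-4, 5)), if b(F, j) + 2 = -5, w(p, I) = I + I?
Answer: 2097165/131 ≈ 16009.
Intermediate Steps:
w(p, I) = 2*I
G(J) = 3*J (G(J) = J + 2*J = 3*J)
b(F, j) = -7 (b(F, j) = -2 - 5 = -7)
M(K, d) = -15 + 6*d (M(K, d) = 3*(-5) + d*6 = -15 + 6*d)
-6291495/M(-1109, (-6 + 15)*b(-4, 5)) = -6291495/(-15 + 6*((-6 + 15)*(-7))) = -6291495/(-15 + 6*(9*(-7))) = -6291495/(-15 + 6*(-63)) = -6291495/(-15 - 378) = -6291495/(-393) = -6291495*(-1/393) = 2097165/131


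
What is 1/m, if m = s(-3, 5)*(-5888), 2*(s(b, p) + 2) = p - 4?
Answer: 1/8832 ≈ 0.00011322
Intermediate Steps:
s(b, p) = -4 + p/2 (s(b, p) = -2 + (p - 4)/2 = -2 + (-4 + p)/2 = -2 + (-2 + p/2) = -4 + p/2)
m = 8832 (m = (-4 + (1/2)*5)*(-5888) = (-4 + 5/2)*(-5888) = -3/2*(-5888) = 8832)
1/m = 1/8832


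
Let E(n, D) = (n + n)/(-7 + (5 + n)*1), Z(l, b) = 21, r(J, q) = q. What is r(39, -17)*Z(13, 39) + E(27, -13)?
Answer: -8871/25 ≈ -354.84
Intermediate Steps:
E(n, D) = 2*n/(-2 + n) (E(n, D) = (2*n)/(-7 + (5 + n)) = (2*n)/(-2 + n) = 2*n/(-2 + n))
r(39, -17)*Z(13, 39) + E(27, -13) = -17*21 + 2*27/(-2 + 27) = -357 + 2*27/25 = -357 + 2*27*(1/25) = -357 + 54/25 = -8871/25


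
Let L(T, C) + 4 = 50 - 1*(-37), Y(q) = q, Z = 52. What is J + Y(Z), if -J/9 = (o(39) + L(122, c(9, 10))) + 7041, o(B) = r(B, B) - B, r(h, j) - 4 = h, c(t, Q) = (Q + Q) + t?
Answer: -64100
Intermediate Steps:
c(t, Q) = t + 2*Q (c(t, Q) = 2*Q + t = t + 2*Q)
r(h, j) = 4 + h
L(T, C) = 83 (L(T, C) = -4 + (50 - 1*(-37)) = -4 + (50 + 37) = -4 + 87 = 83)
o(B) = 4 (o(B) = (4 + B) - B = 4)
J = -64152 (J = -9*((4 + 83) + 7041) = -9*(87 + 7041) = -9*7128 = -64152)
J + Y(Z) = -64152 + 52 = -64100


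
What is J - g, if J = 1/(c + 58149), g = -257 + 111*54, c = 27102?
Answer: -489084986/85251 ≈ -5737.0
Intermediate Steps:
g = 5737 (g = -257 + 5994 = 5737)
J = 1/85251 (J = 1/(27102 + 58149) = 1/85251 ≈ 1.1730e-5)
J - g = 1/85251 - 1*5737 = 1/85251 - 5737 = -489084986/85251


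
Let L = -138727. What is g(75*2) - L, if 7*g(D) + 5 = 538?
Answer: 971622/7 ≈ 1.3880e+5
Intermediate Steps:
g(D) = 533/7 (g(D) = -5/7 + (1/7)*538 = -5/7 + 538/7 = 533/7)
g(75*2) - L = 533/7 - 1*(-138727) = 533/7 + 138727 = 971622/7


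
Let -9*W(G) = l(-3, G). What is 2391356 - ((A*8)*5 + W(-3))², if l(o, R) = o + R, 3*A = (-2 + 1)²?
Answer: 2391160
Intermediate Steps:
A = ⅓ (A = (-2 + 1)²/3 = (⅓)*(-1)² = (⅓)*1 = ⅓ ≈ 0.33333)
l(o, R) = R + o
W(G) = ⅓ - G/9 (W(G) = -(G - 3)/9 = -(-3 + G)/9 = ⅓ - G/9)
2391356 - ((A*8)*5 + W(-3))² = 2391356 - (((⅓)*8)*5 + (⅓ - ⅑*(-3)))² = 2391356 - ((8/3)*5 + (⅓ + ⅓))² = 2391356 - (40/3 + ⅔)² = 2391356 - 1*14² = 2391356 - 1*196 = 2391356 - 196 = 2391160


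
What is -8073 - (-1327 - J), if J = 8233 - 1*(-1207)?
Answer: 2694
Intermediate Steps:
J = 9440 (J = 8233 + 1207 = 9440)
-8073 - (-1327 - J) = -8073 - (-1327 - 1*9440) = -8073 - (-1327 - 9440) = -8073 - 1*(-10767) = -8073 + 10767 = 2694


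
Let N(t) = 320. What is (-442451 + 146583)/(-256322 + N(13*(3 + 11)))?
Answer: 147934/128001 ≈ 1.1557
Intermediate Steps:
(-442451 + 146583)/(-256322 + N(13*(3 + 11))) = (-442451 + 146583)/(-256322 + 320) = -295868/(-256002) = -295868*(-1/256002) = 147934/128001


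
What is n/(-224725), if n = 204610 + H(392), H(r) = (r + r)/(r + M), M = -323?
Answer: -14118874/15506025 ≈ -0.91054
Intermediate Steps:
H(r) = 2*r/(-323 + r) (H(r) = (r + r)/(r - 323) = (2*r)/(-323 + r) = 2*r/(-323 + r))
n = 14118874/69 (n = 204610 + 2*392/(-323 + 392) = 204610 + 2*392/69 = 204610 + 2*392*(1/69) = 204610 + 784/69 = 14118874/69 ≈ 2.0462e+5)
n/(-224725) = (14118874/69)/(-224725) = (14118874/69)*(-1/224725) = -14118874/15506025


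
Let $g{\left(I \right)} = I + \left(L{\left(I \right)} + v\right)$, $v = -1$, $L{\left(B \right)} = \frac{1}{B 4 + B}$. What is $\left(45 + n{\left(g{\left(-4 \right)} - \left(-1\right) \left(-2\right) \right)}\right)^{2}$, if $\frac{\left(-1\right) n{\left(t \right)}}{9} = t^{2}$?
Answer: $\frac{25898143041}{160000} \approx 1.6186 \cdot 10^{5}$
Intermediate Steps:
$L{\left(B \right)} = \frac{1}{5 B}$ ($L{\left(B \right)} = \frac{1}{4 B + B} = \frac{1}{5 B}$)
$g{\left(I \right)} = -1 + I + \frac{1}{5 I}$ ($g{\left(I \right)} = I - \left(1 - \frac{1}{5 I}\right) = -1 + I + \frac{1}{5 I}$)
$n{\left(t \right)} = - 9 t^{2}$
$\left(45 + n{\left(g{\left(-4 \right)} - \left(-1\right) \left(-2\right) \right)}\right)^{2} = \left(45 - 9 \left(\left(-1 - 4 + \frac{1}{5 \left(-4\right)}\right) - \left(-1\right) \left(-2\right)\right)^{2}\right)^{2} = \left(45 - 9 \left(\left(-1 - 4 + \frac{1}{5} \left(- \frac{1}{4}\right)\right) - 2\right)^{2}\right)^{2} = \left(45 - 9 \left(\left(-1 - 4 - \frac{1}{20}\right) - 2\right)^{2}\right)^{2} = \left(45 - 9 \left(- \frac{101}{20} - 2\right)^{2}\right)^{2} = \left(45 - 9 \left(- \frac{141}{20}\right)^{2}\right)^{2} = \left(45 - \frac{178929}{400}\right)^{2} = \left(- \frac{160929}{400}\right)^{2} = \frac{25898143041}{160000}$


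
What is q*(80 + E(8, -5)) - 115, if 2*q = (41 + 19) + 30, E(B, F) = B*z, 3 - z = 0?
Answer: 4565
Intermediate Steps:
z = 3 (z = 3 - 1*0 = 3 + 0 = 3)
E(B, F) = 3*B (E(B, F) = B*3 = 3*B)
q = 45 (q = ((41 + 19) + 30)/2 = (60 + 30)/2 = (½)*90 = 45)
q*(80 + E(8, -5)) - 115 = 45*(80 + 3*8) - 115 = 45*(80 + 24) - 115 = 45*104 - 115 = 4680 - 115 = 4565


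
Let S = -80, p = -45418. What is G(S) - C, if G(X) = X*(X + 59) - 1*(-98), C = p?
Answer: 47196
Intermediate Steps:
C = -45418
G(X) = 98 + X*(59 + X) (G(X) = X*(59 + X) + 98 = 98 + X*(59 + X))
G(S) - C = (98 + (-80)² + 59*(-80)) - 1*(-45418) = (98 + 6400 - 4720) + 45418 = 1778 + 45418 = 47196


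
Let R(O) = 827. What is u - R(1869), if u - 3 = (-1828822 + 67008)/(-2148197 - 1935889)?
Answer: -1681762525/2042043 ≈ -823.57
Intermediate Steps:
u = 7007036/2042043 (u = 3 + (-1828822 + 67008)/(-2148197 - 1935889) = 3 - 1761814/(-4084086) = 3 - 1761814*(-1/4084086) = 3 + 880907/2042043 = 7007036/2042043 ≈ 3.4314)
u - R(1869) = 7007036/2042043 - 1*827 = 7007036/2042043 - 827 = -1681762525/2042043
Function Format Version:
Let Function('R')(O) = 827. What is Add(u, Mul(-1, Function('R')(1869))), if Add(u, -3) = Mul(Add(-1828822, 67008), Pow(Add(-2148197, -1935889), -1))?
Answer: Rational(-1681762525, 2042043) ≈ -823.57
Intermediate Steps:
u = Rational(7007036, 2042043) (u = Add(3, Mul(Add(-1828822, 67008), Pow(Add(-2148197, -1935889), -1))) = Add(3, Mul(-1761814, Pow(-4084086, -1))) = Add(3, Mul(-1761814, Rational(-1, 4084086))) = Add(3, Rational(880907, 2042043)) = Rational(7007036, 2042043) ≈ 3.4314)
Add(u, Mul(-1, Function('R')(1869))) = Add(Rational(7007036, 2042043), Mul(-1, 827)) = Add(Rational(7007036, 2042043), -827) = Rational(-1681762525, 2042043)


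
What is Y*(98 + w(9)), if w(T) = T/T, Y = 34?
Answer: 3366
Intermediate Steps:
w(T) = 1
Y*(98 + w(9)) = 34*(98 + 1) = 34*99 = 3366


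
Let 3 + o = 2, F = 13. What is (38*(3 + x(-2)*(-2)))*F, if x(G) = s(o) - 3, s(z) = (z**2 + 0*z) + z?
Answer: 4446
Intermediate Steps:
o = -1 (o = -3 + 2 = -1)
s(z) = z + z**2 (s(z) = (z**2 + 0) + z = z**2 + z = z + z**2)
x(G) = -3 (x(G) = -(1 - 1) - 3 = -1*0 - 3 = 0 - 3 = -3)
(38*(3 + x(-2)*(-2)))*F = (38*(3 - 3*(-2)))*13 = (38*(3 + 6))*13 = (38*9)*13 = 342*13 = 4446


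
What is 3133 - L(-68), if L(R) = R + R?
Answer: 3269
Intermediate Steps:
L(R) = 2*R
3133 - L(-68) = 3133 - 2*(-68) = 3133 - 1*(-136) = 3133 + 136 = 3269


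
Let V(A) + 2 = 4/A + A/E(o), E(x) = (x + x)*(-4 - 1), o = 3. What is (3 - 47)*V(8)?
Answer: 1166/15 ≈ 77.733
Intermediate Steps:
E(x) = -10*x (E(x) = (2*x)*(-5) = -10*x)
V(A) = -2 + 4/A - A/30 (V(A) = -2 + (4/A + A/((-10*3))) = -2 + (4/A + A/(-30)) = -2 + (4/A + A*(-1/30)) = -2 + (4/A - A/30) = -2 + 4/A - A/30)
(3 - 47)*V(8) = (3 - 47)*(-2 + 4/8 - 1/30*8) = -44*(-2 + 4*(⅛) - 4/15) = -44*(-2 + ½ - 4/15) = -44*(-53/30) = 1166/15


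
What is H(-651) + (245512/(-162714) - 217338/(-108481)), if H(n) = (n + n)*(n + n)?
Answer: 14961347181087298/8825688717 ≈ 1.6952e+6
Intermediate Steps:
H(n) = 4*n² (H(n) = (2*n)*(2*n) = 4*n²)
H(-651) + (245512/(-162714) - 217338/(-108481)) = 4*(-651)² + (245512/(-162714) - 217338/(-108481)) = 4*423801 + (245512*(-1/162714) - 217338*(-1/108481)) = 1695204 + (-122756/81357 + 217338/108481) = 1695204 + 4365274030/8825688717 = 14961347181087298/8825688717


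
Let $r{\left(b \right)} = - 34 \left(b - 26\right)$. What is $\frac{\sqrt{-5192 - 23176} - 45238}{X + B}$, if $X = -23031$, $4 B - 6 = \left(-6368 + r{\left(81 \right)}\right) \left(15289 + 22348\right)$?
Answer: $\frac{45238}{77536431} - \frac{4 i \sqrt{197}}{25845477} \approx 0.00058344 - 2.1722 \cdot 10^{-6} i$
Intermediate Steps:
$r{\left(b \right)} = 884 - 34 b$ ($r{\left(b \right)} = - 34 \left(-26 + b\right) = 884 - 34 b$)
$B = -77513400$ ($B = \frac{3}{2} + \frac{\left(-6368 + \left(884 - 2754\right)\right) \left(15289 + 22348\right)}{4} = \frac{3}{2} + \frac{\left(-6368 + \left(884 - 2754\right)\right) 37637}{4} = \frac{3}{2} + \frac{\left(-6368 - 1870\right) 37637}{4} = \frac{3}{2} + \frac{\left(-8238\right) 37637}{4} = \frac{3}{2} + \frac{1}{4} \left(-310053606\right) = \frac{3}{2} - \frac{155026803}{2} = -77513400$)
$\frac{\sqrt{-5192 - 23176} - 45238}{X + B} = \frac{\sqrt{-5192 - 23176} - 45238}{-23031 - 77513400} = \frac{\sqrt{-28368} - 45238}{-77536431} = \left(12 i \sqrt{197} - 45238\right) \left(- \frac{1}{77536431}\right) = \left(-45238 + 12 i \sqrt{197}\right) \left(- \frac{1}{77536431}\right) = \frac{45238}{77536431} - \frac{4 i \sqrt{197}}{25845477}$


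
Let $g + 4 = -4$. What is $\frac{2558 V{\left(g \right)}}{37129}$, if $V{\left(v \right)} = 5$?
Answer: $\frac{12790}{37129} \approx 0.34447$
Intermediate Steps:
$g = -8$ ($g = -4 - 4 = -8$)
$\frac{2558 V{\left(g \right)}}{37129} = \frac{2558 \cdot 5}{37129} = 12790 \cdot \frac{1}{37129} = \frac{12790}{37129}$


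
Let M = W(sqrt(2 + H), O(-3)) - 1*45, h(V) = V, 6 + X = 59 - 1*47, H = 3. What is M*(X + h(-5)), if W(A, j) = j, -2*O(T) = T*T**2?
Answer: -63/2 ≈ -31.500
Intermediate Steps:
O(T) = -T**3/2 (O(T) = -T*T**2/2 = -T**3/2)
X = 6 (X = -6 + (59 - 1*47) = -6 + (59 - 47) = -6 + 12 = 6)
M = -63/2 (M = -1/2*(-3)**3 - 1*45 = -1/2*(-27) - 45 = 27/2 - 45 = -63/2 ≈ -31.500)
M*(X + h(-5)) = -63*(6 - 5)/2 = -63/2*1 = -63/2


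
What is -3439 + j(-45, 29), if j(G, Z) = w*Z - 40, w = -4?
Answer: -3595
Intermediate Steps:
j(G, Z) = -40 - 4*Z (j(G, Z) = -4*Z - 40 = -40 - 4*Z)
-3439 + j(-45, 29) = -3439 + (-40 - 4*29) = -3439 + (-40 - 116) = -3439 - 156 = -3595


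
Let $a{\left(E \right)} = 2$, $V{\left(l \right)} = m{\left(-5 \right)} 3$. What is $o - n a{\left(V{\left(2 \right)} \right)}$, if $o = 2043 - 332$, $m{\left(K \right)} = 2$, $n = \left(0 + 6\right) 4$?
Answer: $1663$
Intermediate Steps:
$n = 24$ ($n = 6 \cdot 4 = 24$)
$V{\left(l \right)} = 6$ ($V{\left(l \right)} = 2 \cdot 3 = 6$)
$o = 1711$ ($o = 2043 - 332 = 1711$)
$o - n a{\left(V{\left(2 \right)} \right)} = 1711 - 24 \cdot 2 = 1711 - 48 = 1663$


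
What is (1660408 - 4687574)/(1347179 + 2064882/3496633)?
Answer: -10584888532078/4710592613189 ≈ -2.2470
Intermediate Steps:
(1660408 - 4687574)/(1347179 + 2064882/3496633) = -3027166/(1347179 + 2064882*(1/3496633)) = -3027166/(1347179 + 2064882/3496633) = -3027166/4710592613189/3496633 = -3027166*3496633/4710592613189 = -10584888532078/4710592613189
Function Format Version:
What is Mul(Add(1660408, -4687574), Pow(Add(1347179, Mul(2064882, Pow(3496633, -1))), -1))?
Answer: Rational(-10584888532078, 4710592613189) ≈ -2.2470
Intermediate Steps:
Mul(Add(1660408, -4687574), Pow(Add(1347179, Mul(2064882, Pow(3496633, -1))), -1)) = Mul(-3027166, Pow(Add(1347179, Mul(2064882, Rational(1, 3496633))), -1)) = Mul(-3027166, Pow(Add(1347179, Rational(2064882, 3496633)), -1)) = Mul(-3027166, Pow(Rational(4710592613189, 3496633), -1)) = Mul(-3027166, Rational(3496633, 4710592613189)) = Rational(-10584888532078, 4710592613189)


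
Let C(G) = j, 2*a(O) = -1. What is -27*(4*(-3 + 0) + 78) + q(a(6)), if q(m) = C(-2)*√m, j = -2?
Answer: -1782 - I*√2 ≈ -1782.0 - 1.4142*I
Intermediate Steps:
a(O) = -½ (a(O) = (½)*(-1) = -½)
C(G) = -2
q(m) = -2*√m
-27*(4*(-3 + 0) + 78) + q(a(6)) = -27*(4*(-3 + 0) + 78) - I*√2 = -27*(4*(-3) + 78) - I*√2 = -27*(-12 + 78) - I*√2 = -27*66 - I*√2 = -1782 - I*√2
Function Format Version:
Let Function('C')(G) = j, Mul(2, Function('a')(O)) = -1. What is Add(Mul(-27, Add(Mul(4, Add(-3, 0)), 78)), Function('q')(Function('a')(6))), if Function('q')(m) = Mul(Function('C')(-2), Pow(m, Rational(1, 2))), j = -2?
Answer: Add(-1782, Mul(-1, I, Pow(2, Rational(1, 2)))) ≈ Add(-1782.0, Mul(-1.4142, I))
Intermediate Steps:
Function('a')(O) = Rational(-1, 2) (Function('a')(O) = Mul(Rational(1, 2), -1) = Rational(-1, 2))
Function('C')(G) = -2
Function('q')(m) = Mul(-2, Pow(m, Rational(1, 2)))
Add(Mul(-27, Add(Mul(4, Add(-3, 0)), 78)), Function('q')(Function('a')(6))) = Add(Mul(-27, Add(Mul(4, Add(-3, 0)), 78)), Mul(-2, Pow(Rational(-1, 2), Rational(1, 2)))) = Add(Mul(-27, Add(Mul(4, -3), 78)), Mul(-2, Mul(Rational(1, 2), I, Pow(2, Rational(1, 2))))) = Add(Mul(-27, Add(-12, 78)), Mul(-1, I, Pow(2, Rational(1, 2)))) = Add(Mul(-27, 66), Mul(-1, I, Pow(2, Rational(1, 2)))) = Add(-1782, Mul(-1, I, Pow(2, Rational(1, 2))))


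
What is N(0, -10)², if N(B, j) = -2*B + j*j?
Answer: 10000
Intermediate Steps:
N(B, j) = j² - 2*B (N(B, j) = -2*B + j² = j² - 2*B)
N(0, -10)² = ((-10)² - 2*0)² = (100 + 0)² = 100² = 10000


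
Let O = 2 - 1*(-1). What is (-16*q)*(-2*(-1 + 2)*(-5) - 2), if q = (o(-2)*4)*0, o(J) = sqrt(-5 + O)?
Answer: 0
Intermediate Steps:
O = 3 (O = 2 + 1 = 3)
o(J) = I*sqrt(2) (o(J) = sqrt(-5 + 3) = sqrt(-2) = I*sqrt(2))
q = 0 (q = ((I*sqrt(2))*4)*0 = (4*I*sqrt(2))*0 = 0)
(-16*q)*(-2*(-1 + 2)*(-5) - 2) = (-16*0)*(-2*(-1 + 2)*(-5) - 2) = 0*(-2*1*(-5) - 2) = 0*(-2*(-5) - 2) = 0*(10 - 2) = 0*8 = 0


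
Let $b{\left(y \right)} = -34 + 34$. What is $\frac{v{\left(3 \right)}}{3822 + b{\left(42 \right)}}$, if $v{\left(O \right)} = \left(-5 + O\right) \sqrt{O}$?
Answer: $- \frac{\sqrt{3}}{1911} \approx -0.00090636$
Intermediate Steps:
$b{\left(y \right)} = 0$
$v{\left(O \right)} = \sqrt{O} \left(-5 + O\right)$
$\frac{v{\left(3 \right)}}{3822 + b{\left(42 \right)}} = \frac{\sqrt{3} \left(-5 + 3\right)}{3822 + 0} = \frac{\sqrt{3} \left(-2\right)}{3822} = \frac{\left(-2\right) \sqrt{3}}{3822} = - \frac{\sqrt{3}}{1911}$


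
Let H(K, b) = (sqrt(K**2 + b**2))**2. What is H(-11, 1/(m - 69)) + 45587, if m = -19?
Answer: 353962753/7744 ≈ 45708.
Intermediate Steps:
H(K, b) = K**2 + b**2
H(-11, 1/(m - 69)) + 45587 = ((-11)**2 + (1/(-19 - 69))**2) + 45587 = (121 + (1/(-88))**2) + 45587 = (121 + (-1/88)**2) + 45587 = (121 + 1/7744) + 45587 = 937025/7744 + 45587 = 353962753/7744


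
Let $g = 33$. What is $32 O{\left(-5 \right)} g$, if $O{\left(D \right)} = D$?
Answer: $-5280$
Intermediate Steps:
$32 O{\left(-5 \right)} g = 32 \left(-5\right) 33 = \left(-160\right) 33 = -5280$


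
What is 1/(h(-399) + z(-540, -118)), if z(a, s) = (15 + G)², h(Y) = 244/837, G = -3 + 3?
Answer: 837/188569 ≈ 0.0044387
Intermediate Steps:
G = 0
h(Y) = 244/837 (h(Y) = 244*(1/837) = 244/837)
z(a, s) = 225 (z(a, s) = (15 + 0)² = 15² = 225)
1/(h(-399) + z(-540, -118)) = 1/(244/837 + 225) = 1/(188569/837) = 837/188569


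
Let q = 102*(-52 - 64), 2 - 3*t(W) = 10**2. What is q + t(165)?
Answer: -35594/3 ≈ -11865.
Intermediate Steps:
t(W) = -98/3 (t(W) = 2/3 - 1/3*10**2 = 2/3 - 1/3*100 = 2/3 - 100/3 = -98/3)
q = -11832 (q = 102*(-116) = -11832)
q + t(165) = -11832 - 98/3 = -35594/3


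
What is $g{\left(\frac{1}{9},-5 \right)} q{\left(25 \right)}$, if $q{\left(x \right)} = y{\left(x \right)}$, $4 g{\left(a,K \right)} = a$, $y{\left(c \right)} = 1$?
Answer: $\frac{1}{36} \approx 0.027778$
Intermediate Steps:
$g{\left(a,K \right)} = \frac{a}{4}$
$q{\left(x \right)} = 1$
$g{\left(\frac{1}{9},-5 \right)} q{\left(25 \right)} = \frac{1}{4 \cdot 9} \cdot 1 = \frac{1}{4} \cdot \frac{1}{9} \cdot 1 = \frac{1}{36} \cdot 1 = \frac{1}{36}$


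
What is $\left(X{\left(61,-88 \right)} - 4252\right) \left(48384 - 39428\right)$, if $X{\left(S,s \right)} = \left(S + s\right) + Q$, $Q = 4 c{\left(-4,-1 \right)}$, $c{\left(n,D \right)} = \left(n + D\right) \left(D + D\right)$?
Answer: $-37964484$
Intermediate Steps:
$c{\left(n,D \right)} = 2 D \left(D + n\right)$ ($c{\left(n,D \right)} = \left(D + n\right) 2 D = 2 D \left(D + n\right)$)
$Q = 40$ ($Q = 4 \cdot 2 \left(-1\right) \left(-1 - 4\right) = 4 \cdot 2 \left(-1\right) \left(-5\right) = 4 \cdot 10 = 40$)
$X{\left(S,s \right)} = 40 + S + s$ ($X{\left(S,s \right)} = \left(S + s\right) + 40 = 40 + S + s$)
$\left(X{\left(61,-88 \right)} - 4252\right) \left(48384 - 39428\right) = \left(\left(40 + 61 - 88\right) - 4252\right) \left(48384 - 39428\right) = \left(13 - 4252\right) 8956 = \left(-4239\right) 8956 = -37964484$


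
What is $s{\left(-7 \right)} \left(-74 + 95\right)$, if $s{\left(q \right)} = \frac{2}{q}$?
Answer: $-6$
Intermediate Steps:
$s{\left(-7 \right)} \left(-74 + 95\right) = \frac{2}{-7} \left(-74 + 95\right) = 2 \left(- \frac{1}{7}\right) 21 = \left(- \frac{2}{7}\right) 21 = -6$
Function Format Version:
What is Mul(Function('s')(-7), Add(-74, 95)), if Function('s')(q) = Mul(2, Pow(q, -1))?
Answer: -6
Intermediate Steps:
Mul(Function('s')(-7), Add(-74, 95)) = Mul(Mul(2, Pow(-7, -1)), Add(-74, 95)) = Mul(Mul(2, Rational(-1, 7)), 21) = Mul(Rational(-2, 7), 21) = -6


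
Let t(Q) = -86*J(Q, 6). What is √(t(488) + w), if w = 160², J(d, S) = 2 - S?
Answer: 2*√6486 ≈ 161.07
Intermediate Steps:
t(Q) = 344 (t(Q) = -86*(2 - 1*6) = -86*(2 - 6) = -86*(-4) = 344)
w = 25600
√(t(488) + w) = √(344 + 25600) = √25944 = 2*√6486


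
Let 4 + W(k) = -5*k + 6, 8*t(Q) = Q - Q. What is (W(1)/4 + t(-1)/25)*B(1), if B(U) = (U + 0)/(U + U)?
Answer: -3/8 ≈ -0.37500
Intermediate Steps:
t(Q) = 0 (t(Q) = (Q - Q)/8 = (⅛)*0 = 0)
W(k) = 2 - 5*k (W(k) = -4 + (-5*k + 6) = -4 + (6 - 5*k) = 2 - 5*k)
B(U) = ½ (B(U) = U/((2*U)) = U*(1/(2*U)) = ½)
(W(1)/4 + t(-1)/25)*B(1) = ((2 - 5*1)/4 + 0/25)*(½) = ((2 - 5)*(¼) + 0*(1/25))*(½) = (-3*¼ + 0)*(½) = (-¾ + 0)*(½) = -¾*½ = -3/8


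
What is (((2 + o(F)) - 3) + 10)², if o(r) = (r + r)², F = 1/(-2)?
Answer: 100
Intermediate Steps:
F = -½ ≈ -0.50000
o(r) = 4*r² (o(r) = (2*r)² = 4*r²)
(((2 + o(F)) - 3) + 10)² = (((2 + 4*(-½)²) - 3) + 10)² = (((2 + 4*(¼)) - 3) + 10)² = (((2 + 1) - 3) + 10)² = ((3 - 3) + 10)² = (0 + 10)² = 10² = 100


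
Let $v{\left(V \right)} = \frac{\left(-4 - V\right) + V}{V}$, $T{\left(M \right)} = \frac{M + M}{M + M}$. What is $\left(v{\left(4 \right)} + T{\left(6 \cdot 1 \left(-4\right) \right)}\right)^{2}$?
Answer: $0$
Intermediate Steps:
$T{\left(M \right)} = 1$ ($T{\left(M \right)} = \frac{2 M}{2 M} = 2 M \frac{1}{2 M} = 1$)
$v{\left(V \right)} = - \frac{4}{V}$
$\left(v{\left(4 \right)} + T{\left(6 \cdot 1 \left(-4\right) \right)}\right)^{2} = \left(- \frac{4}{4} + 1\right)^{2} = \left(\left(-4\right) \frac{1}{4} + 1\right)^{2} = \left(-1 + 1\right)^{2} = 0^{2} = 0$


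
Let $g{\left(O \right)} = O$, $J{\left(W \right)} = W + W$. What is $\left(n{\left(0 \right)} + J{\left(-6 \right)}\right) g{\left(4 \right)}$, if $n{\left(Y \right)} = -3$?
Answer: $-60$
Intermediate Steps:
$J{\left(W \right)} = 2 W$
$\left(n{\left(0 \right)} + J{\left(-6 \right)}\right) g{\left(4 \right)} = \left(-3 + 2 \left(-6\right)\right) 4 = \left(-3 - 12\right) 4 = \left(-15\right) 4 = -60$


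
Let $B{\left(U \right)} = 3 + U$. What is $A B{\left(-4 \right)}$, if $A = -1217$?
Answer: $1217$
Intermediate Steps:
$A B{\left(-4 \right)} = - 1217 \left(3 - 4\right) = \left(-1217\right) \left(-1\right) = 1217$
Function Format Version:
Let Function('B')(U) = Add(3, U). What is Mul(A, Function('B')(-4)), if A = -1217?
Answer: 1217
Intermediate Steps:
Mul(A, Function('B')(-4)) = Mul(-1217, Add(3, -4)) = Mul(-1217, -1) = 1217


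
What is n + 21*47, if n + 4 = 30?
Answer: 1013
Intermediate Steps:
n = 26 (n = -4 + 30 = 26)
n + 21*47 = 26 + 21*47 = 26 + 987 = 1013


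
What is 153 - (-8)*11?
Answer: 241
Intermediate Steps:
153 - (-8)*11 = 153 - 1*(-88) = 153 + 88 = 241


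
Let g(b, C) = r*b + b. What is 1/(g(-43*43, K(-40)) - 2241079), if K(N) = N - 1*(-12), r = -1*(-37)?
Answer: -1/2311341 ≈ -4.3265e-7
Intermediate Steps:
r = 37
K(N) = 12 + N (K(N) = N + 12 = 12 + N)
g(b, C) = 38*b (g(b, C) = 37*b + b = 38*b)
1/(g(-43*43, K(-40)) - 2241079) = 1/(38*(-43*43) - 2241079) = 1/(38*(-1849) - 2241079) = 1/(-70262 - 2241079) = 1/(-2311341) = -1/2311341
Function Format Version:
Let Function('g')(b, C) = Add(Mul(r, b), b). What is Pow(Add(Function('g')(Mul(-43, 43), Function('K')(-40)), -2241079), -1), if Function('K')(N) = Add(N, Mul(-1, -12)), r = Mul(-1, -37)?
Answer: Rational(-1, 2311341) ≈ -4.3265e-7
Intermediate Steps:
r = 37
Function('K')(N) = Add(12, N) (Function('K')(N) = Add(N, 12) = Add(12, N))
Function('g')(b, C) = Mul(38, b) (Function('g')(b, C) = Add(Mul(37, b), b) = Mul(38, b))
Pow(Add(Function('g')(Mul(-43, 43), Function('K')(-40)), -2241079), -1) = Pow(Add(Mul(38, Mul(-43, 43)), -2241079), -1) = Pow(Add(Mul(38, -1849), -2241079), -1) = Pow(Add(-70262, -2241079), -1) = Pow(-2311341, -1) = Rational(-1, 2311341)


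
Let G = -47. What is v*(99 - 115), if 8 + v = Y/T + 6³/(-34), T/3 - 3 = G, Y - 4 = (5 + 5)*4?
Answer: 11984/51 ≈ 234.98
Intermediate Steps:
Y = 44 (Y = 4 + (5 + 5)*4 = 4 + 10*4 = 4 + 40 = 44)
T = -132 (T = 9 + 3*(-47) = 9 - 141 = -132)
v = -749/51 (v = -8 + (44/(-132) + 6³/(-34)) = -8 + (44*(-1/132) + 216*(-1/34)) = -8 + (-⅓ - 108/17) = -8 - 341/51 = -749/51 ≈ -14.686)
v*(99 - 115) = -749*(99 - 115)/51 = -749/51*(-16) = 11984/51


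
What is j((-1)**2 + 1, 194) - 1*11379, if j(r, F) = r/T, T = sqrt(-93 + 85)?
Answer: -11379 - I*sqrt(2)/2 ≈ -11379.0 - 0.70711*I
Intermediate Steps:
T = 2*I*sqrt(2) (T = sqrt(-8) = 2*I*sqrt(2) ≈ 2.8284*I)
j(r, F) = -I*r*sqrt(2)/4 (j(r, F) = r/((2*I*sqrt(2))) = r*(-I*sqrt(2)/4) = -I*r*sqrt(2)/4)
j((-1)**2 + 1, 194) - 1*11379 = -I*((-1)**2 + 1)*sqrt(2)/4 - 1*11379 = -I*(1 + 1)*sqrt(2)/4 - 11379 = -1/4*I*2*sqrt(2) - 11379 = -I*sqrt(2)/2 - 11379 = -11379 - I*sqrt(2)/2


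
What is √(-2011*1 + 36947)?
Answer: 2*√8734 ≈ 186.91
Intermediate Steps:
√(-2011*1 + 36947) = √(-2011 + 36947) = √34936 = 2*√8734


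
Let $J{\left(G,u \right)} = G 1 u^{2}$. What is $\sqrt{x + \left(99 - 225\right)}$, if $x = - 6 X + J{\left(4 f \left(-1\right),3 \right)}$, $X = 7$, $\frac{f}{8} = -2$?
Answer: $2 \sqrt{102} \approx 20.199$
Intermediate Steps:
$f = -16$ ($f = 8 \left(-2\right) = -16$)
$J{\left(G,u \right)} = G u^{2}$
$x = 534$ ($x = \left(-6\right) 7 + 4 \left(-16\right) \left(-1\right) 3^{2} = -42 + \left(-64\right) \left(-1\right) 9 = -42 + 64 \cdot 9 = -42 + 576 = 534$)
$\sqrt{x + \left(99 - 225\right)} = \sqrt{534 + \left(99 - 225\right)} = \sqrt{534 - 126} = \sqrt{408} = 2 \sqrt{102}$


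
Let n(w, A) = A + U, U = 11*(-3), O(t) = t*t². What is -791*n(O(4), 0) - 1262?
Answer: 24841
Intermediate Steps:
O(t) = t³
U = -33
n(w, A) = -33 + A (n(w, A) = A - 33 = -33 + A)
-791*n(O(4), 0) - 1262 = -791*(-33 + 0) - 1262 = -791*(-33) - 1262 = 26103 - 1262 = 24841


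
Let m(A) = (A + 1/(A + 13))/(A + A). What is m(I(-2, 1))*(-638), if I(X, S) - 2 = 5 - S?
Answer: -36685/114 ≈ -321.80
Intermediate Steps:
I(X, S) = 7 - S (I(X, S) = 2 + (5 - S) = 7 - S)
m(A) = (A + 1/(13 + A))/(2*A) (m(A) = (A + 1/(13 + A))/((2*A)) = (A + 1/(13 + A))*(1/(2*A)) = (A + 1/(13 + A))/(2*A))
m(I(-2, 1))*(-638) = ((1 + (7 - 1*1)² + 13*(7 - 1*1))/(2*(7 - 1*1)*(13 + (7 - 1*1))))*(-638) = ((1 + (7 - 1)² + 13*(7 - 1))/(2*(7 - 1)*(13 + (7 - 1))))*(-638) = ((½)*(1 + 6² + 13*6)/(6*(13 + 6)))*(-638) = ((½)*(⅙)*(1 + 36 + 78)/19)*(-638) = ((½)*(⅙)*(1/19)*115)*(-638) = (115/228)*(-638) = -36685/114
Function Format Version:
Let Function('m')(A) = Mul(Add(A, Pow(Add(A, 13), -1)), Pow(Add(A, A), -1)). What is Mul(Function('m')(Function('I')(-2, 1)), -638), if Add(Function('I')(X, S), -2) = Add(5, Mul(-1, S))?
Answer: Rational(-36685, 114) ≈ -321.80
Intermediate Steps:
Function('I')(X, S) = Add(7, Mul(-1, S)) (Function('I')(X, S) = Add(2, Add(5, Mul(-1, S))) = Add(7, Mul(-1, S)))
Function('m')(A) = Mul(Rational(1, 2), Pow(A, -1), Add(A, Pow(Add(13, A), -1))) (Function('m')(A) = Mul(Add(A, Pow(Add(13, A), -1)), Pow(Mul(2, A), -1)) = Mul(Add(A, Pow(Add(13, A), -1)), Mul(Rational(1, 2), Pow(A, -1))) = Mul(Rational(1, 2), Pow(A, -1), Add(A, Pow(Add(13, A), -1))))
Mul(Function('m')(Function('I')(-2, 1)), -638) = Mul(Mul(Rational(1, 2), Pow(Add(7, Mul(-1, 1)), -1), Pow(Add(13, Add(7, Mul(-1, 1))), -1), Add(1, Pow(Add(7, Mul(-1, 1)), 2), Mul(13, Add(7, Mul(-1, 1))))), -638) = Mul(Mul(Rational(1, 2), Pow(Add(7, -1), -1), Pow(Add(13, Add(7, -1)), -1), Add(1, Pow(Add(7, -1), 2), Mul(13, Add(7, -1)))), -638) = Mul(Mul(Rational(1, 2), Pow(6, -1), Pow(Add(13, 6), -1), Add(1, Pow(6, 2), Mul(13, 6))), -638) = Mul(Mul(Rational(1, 2), Rational(1, 6), Pow(19, -1), Add(1, 36, 78)), -638) = Mul(Mul(Rational(1, 2), Rational(1, 6), Rational(1, 19), 115), -638) = Mul(Rational(115, 228), -638) = Rational(-36685, 114)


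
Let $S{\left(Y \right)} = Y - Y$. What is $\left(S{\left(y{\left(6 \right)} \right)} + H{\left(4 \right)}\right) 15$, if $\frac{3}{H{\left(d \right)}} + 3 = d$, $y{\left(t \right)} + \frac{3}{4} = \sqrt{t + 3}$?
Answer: $45$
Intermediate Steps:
$y{\left(t \right)} = - \frac{3}{4} + \sqrt{3 + t}$ ($y{\left(t \right)} = - \frac{3}{4} + \sqrt{t + 3} = - \frac{3}{4} + \sqrt{3 + t}$)
$H{\left(d \right)} = \frac{3}{-3 + d}$
$S{\left(Y \right)} = 0$
$\left(S{\left(y{\left(6 \right)} \right)} + H{\left(4 \right)}\right) 15 = \left(0 + \frac{3}{-3 + 4}\right) 15 = \left(0 + \frac{3}{1}\right) 15 = \left(0 + 3 \cdot 1\right) 15 = \left(0 + 3\right) 15 = 3 \cdot 15 = 45$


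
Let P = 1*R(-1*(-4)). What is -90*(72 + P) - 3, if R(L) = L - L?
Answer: -6483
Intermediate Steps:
R(L) = 0
P = 0 (P = 1*0 = 0)
-90*(72 + P) - 3 = -90*(72 + 0) - 3 = -90*72 - 3 = -6480 - 3 = -6483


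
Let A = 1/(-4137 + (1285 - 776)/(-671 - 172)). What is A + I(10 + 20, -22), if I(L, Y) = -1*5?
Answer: -17440843/3488000 ≈ -5.0002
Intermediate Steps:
I(L, Y) = -5
A = -843/3488000 (A = 1/(-4137 + 509/(-843)) = 1/(-4137 + 509*(-1/843)) = 1/(-4137 - 509/843) = 1/(-3488000/843) = -843/3488000 ≈ -0.00024169)
A + I(10 + 20, -22) = -843/3488000 - 5 = -17440843/3488000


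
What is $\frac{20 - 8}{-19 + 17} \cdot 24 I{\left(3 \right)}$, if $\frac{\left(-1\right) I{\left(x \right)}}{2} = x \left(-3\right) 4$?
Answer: $-10368$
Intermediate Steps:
$I{\left(x \right)} = 24 x$ ($I{\left(x \right)} = - 2 x \left(-3\right) 4 = - 2 - 3 x 4 = - 2 \left(- 12 x\right) = 24 x$)
$\frac{20 - 8}{-19 + 17} \cdot 24 I{\left(3 \right)} = \frac{20 - 8}{-19 + 17} \cdot 24 \cdot 24 \cdot 3 = \frac{12}{-2} \cdot 24 \cdot 72 = 12 \left(- \frac{1}{2}\right) 24 \cdot 72 = \left(-6\right) 24 \cdot 72 = \left(-144\right) 72 = -10368$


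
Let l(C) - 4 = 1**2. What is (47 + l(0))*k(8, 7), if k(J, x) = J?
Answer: 416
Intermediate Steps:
l(C) = 5 (l(C) = 4 + 1**2 = 4 + 1 = 5)
(47 + l(0))*k(8, 7) = (47 + 5)*8 = 52*8 = 416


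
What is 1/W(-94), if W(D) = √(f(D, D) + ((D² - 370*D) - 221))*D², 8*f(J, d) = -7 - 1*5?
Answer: √19286/255616644 ≈ 5.4329e-7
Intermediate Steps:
f(J, d) = -3/2 (f(J, d) = (-7 - 1*5)/8 = (-7 - 5)/8 = (⅛)*(-12) = -3/2)
W(D) = D²*√(-445/2 + D² - 370*D) (W(D) = √(-3/2 + ((D² - 370*D) - 221))*D² = √(-3/2 + (-221 + D² - 370*D))*D² = √(-445/2 + D² - 370*D)*D² = D²*√(-445/2 + D² - 370*D))
1/W(-94) = 1/((½)*(-94)²*√(-890 - 1480*(-94) + 4*(-94)²)) = 1/((½)*8836*√(-890 + 139120 + 4*8836)) = 1/((½)*8836*√(-890 + 139120 + 35344)) = 1/((½)*8836*√173574) = 1/((½)*8836*(3*√19286)) = 1/(13254*√19286) = √19286/255616644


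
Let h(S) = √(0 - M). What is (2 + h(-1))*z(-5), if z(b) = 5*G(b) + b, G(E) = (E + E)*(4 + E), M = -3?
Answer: 90 + 45*√3 ≈ 167.94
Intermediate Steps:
G(E) = 2*E*(4 + E) (G(E) = (2*E)*(4 + E) = 2*E*(4 + E))
z(b) = b + 10*b*(4 + b) (z(b) = 5*(2*b*(4 + b)) + b = 10*b*(4 + b) + b = b + 10*b*(4 + b))
h(S) = √3 (h(S) = √(0 - 1*(-3)) = √(0 + 3) = √3)
(2 + h(-1))*z(-5) = (2 + √3)*(-5*(41 + 10*(-5))) = (2 + √3)*(-5*(41 - 50)) = (2 + √3)*(-5*(-9)) = (2 + √3)*45 = 90 + 45*√3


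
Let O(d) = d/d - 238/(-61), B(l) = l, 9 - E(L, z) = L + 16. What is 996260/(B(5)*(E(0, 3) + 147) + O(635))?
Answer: 60771860/42999 ≈ 1413.3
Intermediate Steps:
E(L, z) = -7 - L (E(L, z) = 9 - (L + 16) = 9 - (16 + L) = 9 + (-16 - L) = -7 - L)
O(d) = 299/61 (O(d) = 1 - 238*(-1/61) = 1 + 238/61 = 299/61)
996260/(B(5)*(E(0, 3) + 147) + O(635)) = 996260/(5*((-7 - 1*0) + 147) + 299/61) = 996260/(5*((-7 + 0) + 147) + 299/61) = 996260/(5*(-7 + 147) + 299/61) = 996260/(5*140 + 299/61) = 996260/(700 + 299/61) = 996260/(42999/61) = 996260*(61/42999) = 60771860/42999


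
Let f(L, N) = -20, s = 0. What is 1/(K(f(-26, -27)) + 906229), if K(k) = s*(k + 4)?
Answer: 1/906229 ≈ 1.1035e-6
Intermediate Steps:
K(k) = 0 (K(k) = 0*(k + 4) = 0*(4 + k) = 0)
1/(K(f(-26, -27)) + 906229) = 1/(0 + 906229) = 1/906229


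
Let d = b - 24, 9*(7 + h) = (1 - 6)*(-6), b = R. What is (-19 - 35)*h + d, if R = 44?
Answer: 218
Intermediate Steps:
b = 44
h = -11/3 (h = -7 + ((1 - 6)*(-6))/9 = -7 + (-5*(-6))/9 = -7 + (⅑)*30 = -7 + 10/3 = -11/3 ≈ -3.6667)
d = 20 (d = 44 - 24 = 20)
(-19 - 35)*h + d = (-19 - 35)*(-11/3) + 20 = -54*(-11/3) + 20 = 198 + 20 = 218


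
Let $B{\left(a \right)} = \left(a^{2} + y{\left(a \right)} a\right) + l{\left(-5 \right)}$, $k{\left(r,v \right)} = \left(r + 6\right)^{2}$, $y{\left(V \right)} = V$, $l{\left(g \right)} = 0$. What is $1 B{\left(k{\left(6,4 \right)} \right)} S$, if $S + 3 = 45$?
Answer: $1741824$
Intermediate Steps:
$S = 42$ ($S = -3 + 45 = 42$)
$k{\left(r,v \right)} = \left(6 + r\right)^{2}$
$B{\left(a \right)} = 2 a^{2}$ ($B{\left(a \right)} = \left(a^{2} + a a\right) + 0 = \left(a^{2} + a^{2}\right) + 0 = 2 a^{2} + 0 = 2 a^{2}$)
$1 B{\left(k{\left(6,4 \right)} \right)} S = 1 \cdot 2 \left(\left(6 + 6\right)^{2}\right)^{2} \cdot 42 = 1 \cdot 2 \left(12^{2}\right)^{2} \cdot 42 = 1 \cdot 2 \cdot 144^{2} \cdot 42 = 1 \cdot 2 \cdot 20736 \cdot 42 = 1 \cdot 41472 \cdot 42 = 41472 \cdot 42 = 1741824$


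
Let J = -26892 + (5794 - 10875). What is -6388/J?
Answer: 6388/31973 ≈ 0.19979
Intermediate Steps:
J = -31973 (J = -26892 - 5081 = -31973)
-6388/J = -6388/(-31973) = -6388*(-1/31973) = 6388/31973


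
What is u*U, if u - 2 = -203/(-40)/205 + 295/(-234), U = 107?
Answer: 78436457/959400 ≈ 81.756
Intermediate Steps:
u = 733051/959400 (u = 2 + (-203/(-40)/205 + 295/(-234)) = 2 + (-203*(-1/40)*(1/205) + 295*(-1/234)) = 2 + ((203/40)*(1/205) - 295/234) = 2 + (203/8200 - 295/234) = 2 - 1185749/959400 = 733051/959400 ≈ 0.76407)
u*U = (733051/959400)*107 = 78436457/959400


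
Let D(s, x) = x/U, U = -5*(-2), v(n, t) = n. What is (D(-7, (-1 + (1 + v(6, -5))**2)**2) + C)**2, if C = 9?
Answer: 1432809/25 ≈ 57312.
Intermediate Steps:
U = 10
D(s, x) = x/10
(D(-7, (-1 + (1 + v(6, -5))**2)**2) + C)**2 = ((-1 + (1 + 6)**2)**2/10 + 9)**2 = ((-1 + 7**2)**2/10 + 9)**2 = ((-1 + 49)**2/10 + 9)**2 = ((1/10)*48**2 + 9)**2 = ((1/10)*2304 + 9)**2 = (1152/5 + 9)**2 = (1197/5)**2 = 1432809/25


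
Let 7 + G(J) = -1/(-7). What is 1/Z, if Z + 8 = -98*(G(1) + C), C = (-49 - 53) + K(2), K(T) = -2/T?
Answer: 1/10758 ≈ 9.2954e-5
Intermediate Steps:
C = -103 (C = (-49 - 53) - 2/2 = -102 - 2*½ = -102 - 1 = -103)
G(J) = -48/7 (G(J) = -7 - 1/(-7) = -7 - 1*(-⅐) = -7 + ⅐ = -48/7)
Z = 10758 (Z = -8 - 98*(-48/7 - 103) = -8 - 98*(-769/7) = -8 + 10766 = 10758)
1/Z = 1/10758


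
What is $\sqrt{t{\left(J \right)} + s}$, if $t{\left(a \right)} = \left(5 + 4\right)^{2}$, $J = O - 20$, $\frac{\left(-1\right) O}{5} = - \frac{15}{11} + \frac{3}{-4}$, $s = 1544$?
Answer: $5 \sqrt{65} \approx 40.311$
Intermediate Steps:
$O = \frac{465}{44}$ ($O = - 5 \left(- \frac{15}{11} + \frac{3}{-4}\right) = - 5 \left(\left(-15\right) \frac{1}{11} + 3 \left(- \frac{1}{4}\right)\right) = - 5 \left(- \frac{15}{11} - \frac{3}{4}\right) = \left(-5\right) \left(- \frac{93}{44}\right) = \frac{465}{44} \approx 10.568$)
$J = - \frac{415}{44}$ ($J = \frac{465}{44} - 20 = - \frac{415}{44} \approx -9.4318$)
$t{\left(a \right)} = 81$ ($t{\left(a \right)} = 9^{2} = 81$)
$\sqrt{t{\left(J \right)} + s} = \sqrt{81 + 1544} = \sqrt{1625} = 5 \sqrt{65}$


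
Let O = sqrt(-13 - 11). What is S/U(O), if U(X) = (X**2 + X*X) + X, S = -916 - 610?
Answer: 763*sqrt(6)/(6*(-I + 4*sqrt(6))) ≈ 31.464 + 3.2113*I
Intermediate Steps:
S = -1526
O = 2*I*sqrt(6) (O = sqrt(-24) = 2*I*sqrt(6) ≈ 4.899*I)
U(X) = X + 2*X**2 (U(X) = (X**2 + X**2) + X = 2*X**2 + X = X + 2*X**2)
S/U(O) = -1526*(-I*sqrt(6)/(12*(1 + 2*(2*I*sqrt(6))))) = -1526*(-I*sqrt(6)/(12*(1 + 4*I*sqrt(6)))) = -(-763)*I*sqrt(6)/(6*(1 + 4*I*sqrt(6))) = 763*I*sqrt(6)/(6*(1 + 4*I*sqrt(6)))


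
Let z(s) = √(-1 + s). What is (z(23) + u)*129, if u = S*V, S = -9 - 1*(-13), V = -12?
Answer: -6192 + 129*√22 ≈ -5586.9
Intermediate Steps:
S = 4 (S = -9 + 13 = 4)
u = -48 (u = 4*(-12) = -48)
(z(23) + u)*129 = (√(-1 + 23) - 48)*129 = (√22 - 48)*129 = (-48 + √22)*129 = -6192 + 129*√22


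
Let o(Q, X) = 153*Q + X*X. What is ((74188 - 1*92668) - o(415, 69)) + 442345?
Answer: 355609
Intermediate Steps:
o(Q, X) = X**2 + 153*Q (o(Q, X) = 153*Q + X**2 = X**2 + 153*Q)
((74188 - 1*92668) - o(415, 69)) + 442345 = ((74188 - 1*92668) - (69**2 + 153*415)) + 442345 = ((74188 - 92668) - (4761 + 63495)) + 442345 = (-18480 - 1*68256) + 442345 = (-18480 - 68256) + 442345 = -86736 + 442345 = 355609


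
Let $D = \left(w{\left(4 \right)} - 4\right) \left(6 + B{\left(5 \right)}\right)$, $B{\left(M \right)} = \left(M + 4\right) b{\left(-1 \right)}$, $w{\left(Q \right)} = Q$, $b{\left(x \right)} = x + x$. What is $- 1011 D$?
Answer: $0$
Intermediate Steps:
$b{\left(x \right)} = 2 x$
$B{\left(M \right)} = -8 - 2 M$ ($B{\left(M \right)} = \left(M + 4\right) 2 \left(-1\right) = \left(4 + M\right) \left(-2\right) = -8 - 2 M$)
$D = 0$ ($D = \left(4 - 4\right) \left(6 - 18\right) = 0 \left(6 - 18\right) = 0 \left(-12\right) = 0$)
$- 1011 D = \left(-1011\right) 0 = 0$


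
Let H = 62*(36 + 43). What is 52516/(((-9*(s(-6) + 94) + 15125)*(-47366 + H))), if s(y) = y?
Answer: -13129/152173461 ≈ -8.6277e-5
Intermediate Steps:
H = 4898 (H = 62*79 = 4898)
52516/(((-9*(s(-6) + 94) + 15125)*(-47366 + H))) = 52516/(((-9*(-6 + 94) + 15125)*(-47366 + 4898))) = 52516/(((-9*88 + 15125)*(-42468))) = 52516/(((-792 + 15125)*(-42468))) = 52516/((14333*(-42468))) = 52516/(-608693844) = 52516*(-1/608693844) = -13129/152173461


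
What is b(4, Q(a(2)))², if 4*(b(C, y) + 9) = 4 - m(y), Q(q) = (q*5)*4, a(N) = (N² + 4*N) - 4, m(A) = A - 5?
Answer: 34969/16 ≈ 2185.6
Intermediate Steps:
m(A) = -5 + A
a(N) = -4 + N² + 4*N
Q(q) = 20*q (Q(q) = (5*q)*4 = 20*q)
b(C, y) = -27/4 - y/4 (b(C, y) = -9 + (4 - (-5 + y))/4 = -9 + (4 + (5 - y))/4 = -9 + (9 - y)/4 = -9 + (9/4 - y/4) = -27/4 - y/4)
b(4, Q(a(2)))² = (-27/4 - 5*(-4 + 2² + 4*2))² = (-27/4 - 5*(-4 + 4 + 8))² = (-27/4 - 5*8)² = (-27/4 - ¼*160)² = (-27/4 - 40)² = (-187/4)² = 34969/16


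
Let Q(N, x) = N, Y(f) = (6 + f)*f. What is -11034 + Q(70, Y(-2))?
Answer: -10964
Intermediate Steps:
Y(f) = f*(6 + f)
-11034 + Q(70, Y(-2)) = -11034 + 70 = -10964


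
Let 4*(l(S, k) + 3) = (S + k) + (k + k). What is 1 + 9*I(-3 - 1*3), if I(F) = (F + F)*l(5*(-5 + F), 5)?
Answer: 1405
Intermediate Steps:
l(S, k) = -3 + S/4 + 3*k/4 (l(S, k) = -3 + ((S + k) + (k + k))/4 = -3 + ((S + k) + 2*k)/4 = -3 + (S + 3*k)/4 = -3 + (S/4 + 3*k/4) = -3 + S/4 + 3*k/4)
I(F) = 2*F*(-11/2 + 5*F/4) (I(F) = (F + F)*(-3 + (5*(-5 + F))/4 + (¾)*5) = (2*F)*(-3 + (-25 + 5*F)/4 + 15/4) = (2*F)*(-3 + (-25/4 + 5*F/4) + 15/4) = (2*F)*(-11/2 + 5*F/4) = 2*F*(-11/2 + 5*F/4))
1 + 9*I(-3 - 1*3) = 1 + 9*((-3 - 1*3)*(-22 + 5*(-3 - 1*3))/2) = 1 + 9*((-3 - 3)*(-22 + 5*(-3 - 3))/2) = 1 + 9*((½)*(-6)*(-22 + 5*(-6))) = 1 + 9*((½)*(-6)*(-22 - 30)) = 1 + 9*((½)*(-6)*(-52)) = 1 + 9*156 = 1 + 1404 = 1405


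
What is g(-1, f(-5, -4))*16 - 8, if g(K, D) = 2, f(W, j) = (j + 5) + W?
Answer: 24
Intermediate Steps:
f(W, j) = 5 + W + j (f(W, j) = (5 + j) + W = 5 + W + j)
g(-1, f(-5, -4))*16 - 8 = 2*16 - 8 = 32 - 8 = 24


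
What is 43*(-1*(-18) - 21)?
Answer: -129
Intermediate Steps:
43*(-1*(-18) - 21) = 43*(18 - 21) = 43*(-3) = -129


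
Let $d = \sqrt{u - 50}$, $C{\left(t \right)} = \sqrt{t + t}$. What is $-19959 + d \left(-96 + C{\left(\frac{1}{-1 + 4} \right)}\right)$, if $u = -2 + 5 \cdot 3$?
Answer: $-19959 - \frac{i \sqrt{37} \left(288 - \sqrt{6}\right)}{3} \approx -19959.0 - 578.98 i$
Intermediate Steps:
$u = 13$ ($u = -2 + 15 = 13$)
$C{\left(t \right)} = \sqrt{2} \sqrt{t}$ ($C{\left(t \right)} = \sqrt{2 t} = \sqrt{2} \sqrt{t}$)
$d = i \sqrt{37}$ ($d = \sqrt{13 - 50} = \sqrt{-37} = i \sqrt{37} \approx 6.0828 i$)
$-19959 + d \left(-96 + C{\left(\frac{1}{-1 + 4} \right)}\right) = -19959 + i \sqrt{37} \left(-96 + \sqrt{2} \sqrt{\frac{1}{-1 + 4}}\right) = -19959 + i \sqrt{37} \left(-96 + \sqrt{2} \sqrt{\frac{1}{3}}\right) = -19959 + i \sqrt{37} \left(-96 + \frac{\sqrt{2}}{\sqrt{3}}\right) = -19959 + i \sqrt{37} \left(-96 + \sqrt{2} \frac{\sqrt{3}}{3}\right) = -19959 + i \sqrt{37} \left(-96 + \frac{\sqrt{6}}{3}\right)$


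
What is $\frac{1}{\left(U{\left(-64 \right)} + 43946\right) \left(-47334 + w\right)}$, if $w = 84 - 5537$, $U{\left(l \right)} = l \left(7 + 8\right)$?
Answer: $- \frac{1}{2269101982} \approx -4.407 \cdot 10^{-10}$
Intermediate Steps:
$U{\left(l \right)} = 15 l$ ($U{\left(l \right)} = l 15 = 15 l$)
$w = -5453$ ($w = 84 - 5537 = -5453$)
$\frac{1}{\left(U{\left(-64 \right)} + 43946\right) \left(-47334 + w\right)} = \frac{1}{\left(15 \left(-64\right) + 43946\right) \left(-47334 - 5453\right)} = \frac{1}{\left(-960 + 43946\right) \left(-52787\right)} = \frac{1}{42986 \left(-52787\right)} = \frac{1}{-2269101982} = - \frac{1}{2269101982}$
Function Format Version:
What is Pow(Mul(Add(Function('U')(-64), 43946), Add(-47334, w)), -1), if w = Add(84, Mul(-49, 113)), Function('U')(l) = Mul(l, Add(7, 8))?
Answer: Rational(-1, 2269101982) ≈ -4.4070e-10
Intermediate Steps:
Function('U')(l) = Mul(15, l) (Function('U')(l) = Mul(l, 15) = Mul(15, l))
w = -5453 (w = Add(84, -5537) = -5453)
Pow(Mul(Add(Function('U')(-64), 43946), Add(-47334, w)), -1) = Pow(Mul(Add(Mul(15, -64), 43946), Add(-47334, -5453)), -1) = Pow(Mul(Add(-960, 43946), -52787), -1) = Pow(Mul(42986, -52787), -1) = Pow(-2269101982, -1) = Rational(-1, 2269101982)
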